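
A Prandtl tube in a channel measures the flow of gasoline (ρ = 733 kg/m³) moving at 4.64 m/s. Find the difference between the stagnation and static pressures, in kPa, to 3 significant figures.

At the stagnation point the flow is brought to rest, so Bernoulli gives P_stag − P_static = ½ρv².
ΔP = ½·733·4.64² = 7890 Pa.

ΔP = 7.89 kPa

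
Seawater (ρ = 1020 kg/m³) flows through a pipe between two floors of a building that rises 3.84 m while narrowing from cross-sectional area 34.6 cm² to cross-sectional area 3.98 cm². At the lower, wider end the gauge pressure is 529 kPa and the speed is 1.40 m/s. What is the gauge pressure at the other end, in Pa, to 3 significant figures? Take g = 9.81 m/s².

Continuity gives A₁v₁ = A₂v₂, so v₂ = (34.6 cm²)/(3.98 cm²) × 1.40 m/s = 12.2 m/s.
Energy conservation along the streamline gives P₂ = P₁ − ½ρ(v₂² − v₁²) − ρg(h₂ − h₁).
P₂ = 529000 + ½·1020·(1.40² − 12.2²) − 1020·9.81·(+3.84) = 529000 + (-74500) − (38400) = 416000 Pa.

P₂ = 416000 Pa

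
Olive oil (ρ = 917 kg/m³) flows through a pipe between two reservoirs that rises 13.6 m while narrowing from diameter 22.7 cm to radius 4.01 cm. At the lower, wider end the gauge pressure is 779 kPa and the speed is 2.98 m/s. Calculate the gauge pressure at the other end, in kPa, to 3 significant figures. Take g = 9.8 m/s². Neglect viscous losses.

Continuity gives A₁v₁ = A₂v₂, so v₂ = (405 cm²)/(50.5 cm²) × 2.98 m/s = 23.9 m/s.
Applying Bernoulli between the two ends and solving for P₂: P₂ = P₁ + ½ρ(v₁² − v₂²) − ρgΔh.
P₂ = 779000 + ½·917·(2.98² − 23.9²) − 917·9.8·(+13.6) = 779000 + (-257000) − (122000) = 400000 Pa.

P₂ = 400 kPa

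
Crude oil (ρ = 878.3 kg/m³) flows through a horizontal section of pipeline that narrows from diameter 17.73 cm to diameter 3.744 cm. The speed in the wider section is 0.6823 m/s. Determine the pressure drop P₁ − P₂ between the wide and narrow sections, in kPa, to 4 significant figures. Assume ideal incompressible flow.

Mass conservation (A₁v₁ = A₂v₂) gives v₂ = 0.6823 × 246.9/11.01 = 15.30 m/s.
The pipe is horizontal, so Bernoulli reduces to P₁ + ½ρv₁² = P₂ + ½ρv₂².
P₁ − P₂ = ½·878.3·(15.30² − 0.6823²) = ½·878.3·233.7 = 102600 Pa.

ΔP ≈ 102.6 kPa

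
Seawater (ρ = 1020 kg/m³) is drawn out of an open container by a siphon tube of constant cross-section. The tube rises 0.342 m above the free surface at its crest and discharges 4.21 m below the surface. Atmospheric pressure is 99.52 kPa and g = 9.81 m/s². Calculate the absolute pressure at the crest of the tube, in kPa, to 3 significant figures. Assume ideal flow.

From the surface to the outlet (both open to atmosphere, surface at rest): v = √(2g·h_out) = √(2·9.81·4.21) = 9.09 m/s.
Continuity keeps v the same throughout the tube; from surface to crest, P_atm + 0 = P_top + ½ρv² + ρg·h_top.
P_top = 99520 − ½·1020·9.09² − 1020·9.81·0.342 = 54000 Pa.

P_top = 54.0 kPa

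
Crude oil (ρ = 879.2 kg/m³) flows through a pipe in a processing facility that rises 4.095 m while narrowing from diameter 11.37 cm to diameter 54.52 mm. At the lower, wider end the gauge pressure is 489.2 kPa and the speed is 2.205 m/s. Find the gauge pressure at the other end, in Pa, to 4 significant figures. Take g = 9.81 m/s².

P₂ ≈ 415600 Pa

The volume flow rate is constant, so v₂ = (A₁/A₂)v₁ = (101.5/23.35)·2.205 = 9.590 m/s.
Bernoulli: P₁ + ½ρv₁² + ρg h₁ = P₂ + ½ρv₂² + ρg h₂, so P₂ = P₁ + ½ρ(v₁² − v₂²) − ρg(h₂ − h₁).
P₂ = 489200 + ½·879.2·(2.205² − 9.590²) − 879.2·9.81·(+4.095) = 489200 + (-38290) − (35320) = 415600 Pa.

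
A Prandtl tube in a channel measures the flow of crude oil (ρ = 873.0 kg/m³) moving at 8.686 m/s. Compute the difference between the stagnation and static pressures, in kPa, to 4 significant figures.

The dynamic pressure equals the rise in static pressure at the stagnation point: ΔP = ½ρv².
ΔP = ½·873.0·8.686² = 32930 Pa.

ΔP = 32.93 kPa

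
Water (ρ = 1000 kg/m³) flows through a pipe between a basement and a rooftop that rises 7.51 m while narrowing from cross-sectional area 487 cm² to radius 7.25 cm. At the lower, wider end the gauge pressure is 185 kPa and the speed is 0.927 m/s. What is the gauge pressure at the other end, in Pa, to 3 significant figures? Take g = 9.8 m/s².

By continuity, v₂ = v₁·A₁/A₂ = 0.927·(487/165) = 2.73 m/s.
Energy conservation along the streamline gives P₂ = P₁ − ½ρ(v₂² − v₁²) − ρg(h₂ − h₁).
P₂ = 185000 + ½·1000·(0.927² − 2.73²) − 1000·9.8·(+7.51) = 185000 + (-3310) − (73600) = 108000 Pa.

108000 Pa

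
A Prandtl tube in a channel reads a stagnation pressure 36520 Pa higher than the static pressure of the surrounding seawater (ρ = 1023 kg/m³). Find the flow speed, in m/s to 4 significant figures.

At the stagnation point the flow is brought to rest, so Bernoulli gives P_stag − P_static = ½ρv².
v = √(2ΔP/ρ) = √(2·36520/1023) = 8.450 m/s.

8.450 m/s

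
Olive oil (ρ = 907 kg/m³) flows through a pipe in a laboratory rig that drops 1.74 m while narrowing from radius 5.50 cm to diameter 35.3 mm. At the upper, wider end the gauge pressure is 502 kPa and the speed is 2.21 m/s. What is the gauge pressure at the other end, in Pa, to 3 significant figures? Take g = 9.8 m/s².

Continuity gives A₁v₁ = A₂v₂, so v₂ = (95.0 cm²)/(9.79 cm²) × 2.21 m/s = 21.5 m/s.
Energy conservation along the streamline gives P₂ = P₁ − ½ρ(v₂² − v₁²) − ρg(h₂ − h₁).
P₂ = 502000 + ½·907·(2.21² − 21.5²) − 907·9.8·(−1.74) = 502000 + (-207000) − (-15500) = 311000 Pa.

311000 Pa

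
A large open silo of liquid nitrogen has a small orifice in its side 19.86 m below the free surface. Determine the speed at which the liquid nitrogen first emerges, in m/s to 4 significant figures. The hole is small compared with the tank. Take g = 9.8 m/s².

The surface is effectively still and both ends are open, so ½v² = gh and v = √(2·9.8·19.86) = 19.73 m/s.

v ≈ 19.73 m/s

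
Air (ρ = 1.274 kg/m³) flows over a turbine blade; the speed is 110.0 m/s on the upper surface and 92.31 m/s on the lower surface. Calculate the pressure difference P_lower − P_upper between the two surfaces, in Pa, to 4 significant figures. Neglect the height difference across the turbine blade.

The pressure is lower where the speed is higher: ΔP = ½ρ(v_up² − v_low²).
ΔP = ½·1.274·(110.0² − 92.31²) = 2280 Pa.

ΔP = 2280 Pa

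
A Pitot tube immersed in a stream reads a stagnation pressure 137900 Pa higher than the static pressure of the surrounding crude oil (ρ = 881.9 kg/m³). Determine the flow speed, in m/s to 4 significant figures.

v = 17.68 m/s

At the stagnation point the flow is brought to rest, so Bernoulli gives P_stag − P_static = ½ρv².
v = √(2ΔP/ρ) = √(2·137900/881.9) = 17.68 m/s.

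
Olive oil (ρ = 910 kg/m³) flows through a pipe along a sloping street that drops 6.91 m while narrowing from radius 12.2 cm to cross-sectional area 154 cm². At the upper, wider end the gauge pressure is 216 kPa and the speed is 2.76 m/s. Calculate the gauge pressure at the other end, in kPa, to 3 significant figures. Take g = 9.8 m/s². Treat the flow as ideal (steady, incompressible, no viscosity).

P₂ ≈ 249 kPa

Continuity gives A₁v₁ = A₂v₂, so v₂ = (468 cm²)/(154 cm²) × 2.76 m/s = 8.38 m/s.
Bernoulli: P₁ + ½ρv₁² + ρg h₁ = P₂ + ½ρv₂² + ρg h₂, so P₂ = P₁ + ½ρ(v₁² − v₂²) − ρg(h₂ − h₁).
P₂ = 216000 + ½·910·(2.76² − 8.38²) − 910·9.8·(−6.91) = 216000 + (-28500) − (-61600) = 249000 Pa.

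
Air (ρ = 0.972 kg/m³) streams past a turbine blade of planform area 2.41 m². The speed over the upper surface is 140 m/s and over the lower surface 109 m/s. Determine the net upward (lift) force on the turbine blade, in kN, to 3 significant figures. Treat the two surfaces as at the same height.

F = 9.04 kN

With equal heights on the two surfaces, Bernoulli gives P_lower − P_upper = ½ρ(v_upper² − v_lower²).
ΔP = ½·0.972·(140² − 109²) = 3750 Pa.
Lift = ΔP · A = 3750 × 2.41 = 9040 N.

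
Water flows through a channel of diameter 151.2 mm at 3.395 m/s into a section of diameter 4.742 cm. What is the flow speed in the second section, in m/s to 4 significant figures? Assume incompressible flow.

The volume flow rate is constant, so v₂ = (A₁/A₂)v₁ = (179.6/17.66)·3.395 = 34.52 m/s.

34.52 m/s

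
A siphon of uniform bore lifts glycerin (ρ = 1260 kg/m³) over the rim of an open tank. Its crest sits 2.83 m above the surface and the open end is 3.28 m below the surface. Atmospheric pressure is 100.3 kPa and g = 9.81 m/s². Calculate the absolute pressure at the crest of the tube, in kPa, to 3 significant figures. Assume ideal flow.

The outlet speed comes from Torricelli: v = √(2g·3.28) = 8.02 m/s.
The bore is uniform, so the speed at the crest is the same v. Bernoulli surface→crest: P_atm = P_top + ½ρv² + ρg·h_top.
P_top = 100300 − ½·1260·8.02² − 1260·9.81·2.83 = 24800 Pa.

24.8 kPa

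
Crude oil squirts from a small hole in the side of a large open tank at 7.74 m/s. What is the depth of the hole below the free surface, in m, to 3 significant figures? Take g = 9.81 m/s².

h = 3.05 m

For a small hole in a large open tank, ½v² = gh, giving h = v²/(2g).
h = 7.74²/(2·9.81) = 59.9/19.62 = 3.05 m.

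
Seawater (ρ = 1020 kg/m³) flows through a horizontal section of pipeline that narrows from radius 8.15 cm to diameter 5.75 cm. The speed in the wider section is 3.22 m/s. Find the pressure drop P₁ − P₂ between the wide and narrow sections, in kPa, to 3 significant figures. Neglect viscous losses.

ΔP = 336 kPa

Mass conservation (A₁v₁ = A₂v₂) gives v₂ = 3.22 × 209/26.0 = 25.9 m/s.
Along the horizontal streamline, P + ½ρv² is constant.
P₁ − P₂ = ½·1020·(25.9² − 3.22²) = ½·1020·659 = 336000 Pa.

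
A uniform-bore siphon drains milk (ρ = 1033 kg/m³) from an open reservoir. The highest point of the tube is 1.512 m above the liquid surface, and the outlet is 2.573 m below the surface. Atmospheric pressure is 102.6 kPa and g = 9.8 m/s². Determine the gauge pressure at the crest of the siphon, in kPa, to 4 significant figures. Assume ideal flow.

P_gauge ≈ -41.35 kPa

From the surface to the outlet (both open to atmosphere, surface at rest): v = √(2g·h_out) = √(2·9.8·2.573) = 7.101 m/s.
With constant cross-section the crest speed equals v; applying Bernoulli from the surface up to the crest, P_top = P_atm − ½ρv² − ρg·h_top.
P_top = 102600 − ½·1033·7.101² − 1033·9.8·1.512 = 61250 Pa. So P_gauge = P_top − P_atm = -41350 Pa.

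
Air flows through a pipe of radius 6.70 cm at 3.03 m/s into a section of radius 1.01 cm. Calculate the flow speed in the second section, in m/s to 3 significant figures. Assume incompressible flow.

The volume flow rate is constant, so v₂ = (A₁/A₂)v₁ = (141/3.20)·3.03 = 133 m/s.

v₂ = 133 m/s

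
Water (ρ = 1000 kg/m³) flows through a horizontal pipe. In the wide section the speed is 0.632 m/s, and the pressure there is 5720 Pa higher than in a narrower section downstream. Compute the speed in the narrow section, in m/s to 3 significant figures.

With h₁ = h₂, rearranging Bernoulli gives v₂ = √(v₁² + 2ΔP/ρ).
v₂ = √(0.632² + 2·5720/1000) = √(0.399 + 11.4) = 3.44 m/s.

v₂ ≈ 3.44 m/s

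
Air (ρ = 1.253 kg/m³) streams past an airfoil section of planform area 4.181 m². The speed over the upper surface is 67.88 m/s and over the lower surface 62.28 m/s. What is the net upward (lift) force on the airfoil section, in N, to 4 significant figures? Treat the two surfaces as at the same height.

From P + ½ρv² = const at equal height, P_low − P_up = ½ρ(v_up² − v_low²).
ΔP = ½·1.253·(67.88² − 62.28²) = 456.7 Pa.
Lift = ΔP · A = 456.7 × 4.181 = 1909 N.

1909 N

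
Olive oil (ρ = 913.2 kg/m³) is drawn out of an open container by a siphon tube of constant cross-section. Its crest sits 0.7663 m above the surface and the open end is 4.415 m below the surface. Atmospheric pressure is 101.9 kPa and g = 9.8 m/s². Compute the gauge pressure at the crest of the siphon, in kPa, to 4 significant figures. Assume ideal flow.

-46.37 kPa

The outlet speed comes from Torricelli: v = √(2g·4.415) = 9.302 m/s.
Continuity keeps v the same throughout the tube; from surface to crest, P_atm + 0 = P_top + ½ρv² + ρg·h_top.
P_top = 101900 − ½·913.2·9.302² − 913.2·9.8·0.7663 = 55530 Pa. So P_gauge = P_top − P_atm = -46370 Pa.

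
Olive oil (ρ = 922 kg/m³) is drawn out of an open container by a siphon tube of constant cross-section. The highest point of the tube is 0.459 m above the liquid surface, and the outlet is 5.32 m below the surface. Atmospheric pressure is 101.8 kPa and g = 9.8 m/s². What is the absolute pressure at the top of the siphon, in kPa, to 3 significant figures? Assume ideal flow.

P_top ≈ 49.6 kPa

From the surface to the outlet (both open to atmosphere, surface at rest): v = √(2g·h_out) = √(2·9.8·5.32) = 10.2 m/s.
With constant cross-section the crest speed equals v; applying Bernoulli from the surface up to the crest, P_top = P_atm − ½ρv² − ρg·h_top.
P_top = 101800 − ½·922·10.2² − 922·9.8·0.459 = 49600 Pa.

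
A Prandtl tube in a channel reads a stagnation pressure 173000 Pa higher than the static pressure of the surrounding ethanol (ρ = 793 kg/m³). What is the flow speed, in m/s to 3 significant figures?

v ≈ 20.9 m/s

At the stagnation point the flow is brought to rest, so Bernoulli gives P_stag − P_static = ½ρv².
v = √(2ΔP/ρ) = √(2·173000/793) = 20.9 m/s.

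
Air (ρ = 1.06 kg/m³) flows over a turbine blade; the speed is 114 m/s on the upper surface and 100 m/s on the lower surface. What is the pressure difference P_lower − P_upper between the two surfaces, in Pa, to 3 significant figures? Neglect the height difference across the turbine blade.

ΔP ≈ 1590 Pa

The pressure is lower where the speed is higher: ΔP = ½ρ(v_up² − v_low²).
ΔP = ½·1.06·(114² − 100²) = 1590 Pa.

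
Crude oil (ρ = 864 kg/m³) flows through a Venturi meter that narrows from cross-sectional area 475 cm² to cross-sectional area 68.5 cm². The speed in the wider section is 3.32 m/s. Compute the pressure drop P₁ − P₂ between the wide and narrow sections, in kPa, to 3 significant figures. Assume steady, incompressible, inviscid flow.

ΔP ≈ 224 kPa

The volume flow rate is constant, so v₂ = (A₁/A₂)v₁ = (475/68.5)·3.32 = 23.0 m/s.
Along the horizontal streamline, P + ½ρv² is constant.
P₁ − P₂ = ½·864·(23.0² − 3.32²) = ½·864·519 = 224000 Pa.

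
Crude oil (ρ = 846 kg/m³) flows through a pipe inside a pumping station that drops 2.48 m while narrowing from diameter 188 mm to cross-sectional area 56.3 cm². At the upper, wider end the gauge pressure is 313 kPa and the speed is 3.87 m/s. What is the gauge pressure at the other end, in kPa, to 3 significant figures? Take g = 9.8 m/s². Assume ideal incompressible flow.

P₂ = 186 kPa

By continuity, v₂ = v₁·A₁/A₂ = 3.87·(278/56.3) = 19.1 m/s.
Applying Bernoulli between the two ends and solving for P₂: P₂ = P₁ + ½ρ(v₁² − v₂²) − ρgΔh.
P₂ = 313000 + ½·846·(3.87² − 19.1²) − 846·9.8·(−2.48) = 313000 + (-148000) − (-20600) = 186000 Pa.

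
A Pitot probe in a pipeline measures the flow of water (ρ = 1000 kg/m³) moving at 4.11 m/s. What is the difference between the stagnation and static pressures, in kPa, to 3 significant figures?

Bernoulli between the free stream and the stagnation point: ½ρv² = P_stag − P_static.
ΔP = ½·1000·4.11² = 8450 Pa.

ΔP = 8.45 kPa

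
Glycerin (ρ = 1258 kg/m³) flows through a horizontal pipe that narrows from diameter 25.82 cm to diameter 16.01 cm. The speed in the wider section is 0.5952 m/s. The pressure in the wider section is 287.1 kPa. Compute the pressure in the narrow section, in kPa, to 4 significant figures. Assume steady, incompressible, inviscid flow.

P₂ ≈ 285.8 kPa

Continuity gives A₁v₁ = A₂v₂, so v₂ = (523.6 cm²)/(201.3 cm²) × 0.5952 m/s = 1.548 m/s.
With no height change, Bernoulli's equation is P₁ + ½ρv₁² = P₂ + ½ρv₂².
P₂ = P₁ − ½ρ(v₂² − v₁²) = 287100 − ½·1258·(1.548² − 0.5952²) = 287100 − 1285 = 285800 Pa.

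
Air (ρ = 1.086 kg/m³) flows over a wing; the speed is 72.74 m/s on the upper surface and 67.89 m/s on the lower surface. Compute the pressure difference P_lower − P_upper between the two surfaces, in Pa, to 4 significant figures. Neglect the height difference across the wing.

The pressure is lower where the speed is higher: ΔP = ½ρ(v_up² − v_low²).
ΔP = ½·1.086·(72.74² − 67.89²) = 370.4 Pa.

ΔP ≈ 370.4 Pa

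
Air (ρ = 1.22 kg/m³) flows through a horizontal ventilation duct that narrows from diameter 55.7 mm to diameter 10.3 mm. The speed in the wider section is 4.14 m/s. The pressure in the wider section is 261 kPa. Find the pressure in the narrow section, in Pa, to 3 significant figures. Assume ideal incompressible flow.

By continuity, v₂ = v₁·A₁/A₂ = 4.14·(24.4/0.833) = 121 m/s.
Bernoulli (h₁ = h₂): P₁ − P₂ = ½ρ(v₂² − v₁²).
P₂ = P₁ − ½ρ(v₂² − v₁²) = 261000 − ½·1.22·(121² − 4.14²) = 261000 − 8930 = 252000 Pa.

P₂ ≈ 252000 Pa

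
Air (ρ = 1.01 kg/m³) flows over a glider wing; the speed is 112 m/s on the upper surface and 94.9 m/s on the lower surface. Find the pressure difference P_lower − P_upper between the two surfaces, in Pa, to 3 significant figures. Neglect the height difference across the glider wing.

With negligible Δh, P + ½ρv² is constant, so P_low − P_up = ½ρ(v_up² − v_low²).
ΔP = ½·1.01·(112² − 94.9²) = 1790 Pa.

ΔP = 1790 Pa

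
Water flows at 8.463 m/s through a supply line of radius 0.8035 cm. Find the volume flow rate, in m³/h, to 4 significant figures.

Q ≈ 6.179 m³/h

Q = A·v = 0.0002028 m² × 8.463 m/s = 0.001717 m³/s.
Converting: 0.001717 m³/s × 3600 = 6.179 m³/h.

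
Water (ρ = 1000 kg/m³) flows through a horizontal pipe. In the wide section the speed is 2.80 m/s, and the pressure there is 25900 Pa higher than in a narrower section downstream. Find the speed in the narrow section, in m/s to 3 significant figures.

With h₁ = h₂, rearranging Bernoulli gives v₂ = √(v₁² + 2ΔP/ρ).
v₂ = √(2.80² + 2·25900/1000) = √(7.84 + 51.8) = 7.72 m/s.

7.72 m/s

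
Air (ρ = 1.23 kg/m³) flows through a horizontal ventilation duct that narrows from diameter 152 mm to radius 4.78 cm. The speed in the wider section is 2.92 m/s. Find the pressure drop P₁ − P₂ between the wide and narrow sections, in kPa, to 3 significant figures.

Continuity gives A₁v₁ = A₂v₂, so v₂ = (181 cm²)/(71.8 cm²) × 2.92 m/s = 7.38 m/s.
Bernoulli (h₁ = h₂): P₁ − P₂ = ½ρ(v₂² − v₁²).
P₁ − P₂ = ½·1.23·(7.38² − 2.92²) = ½·1.23·46.0 = 28.3 Pa.

ΔP ≈ 0.0283 kPa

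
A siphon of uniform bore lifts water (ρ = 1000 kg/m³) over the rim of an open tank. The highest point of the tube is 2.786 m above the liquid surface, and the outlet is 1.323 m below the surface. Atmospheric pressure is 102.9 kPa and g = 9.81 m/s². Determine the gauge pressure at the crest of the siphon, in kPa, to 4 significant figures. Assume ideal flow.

From the surface to the outlet (both open to atmosphere, surface at rest): v = √(2g·h_out) = √(2·9.81·1.323) = 5.095 m/s.
The bore is uniform, so the speed at the crest is the same v. Bernoulli surface→crest: P_atm = P_top + ½ρv² + ρg·h_top.
P_top = 102900 − ½·1000·5.095² − 1000·9.81·2.786 = 62590 Pa. So P_gauge = P_top − P_atm = -40310 Pa.

P_gauge = -40.31 kPa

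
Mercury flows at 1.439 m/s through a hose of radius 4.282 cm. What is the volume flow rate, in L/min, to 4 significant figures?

Q = A·v = 0.005760 m² × 1.439 m/s = 0.008289 m³/s.
Converting: 0.008289 m³/s × 60000 = 497.3 L/min.

497.3 L/min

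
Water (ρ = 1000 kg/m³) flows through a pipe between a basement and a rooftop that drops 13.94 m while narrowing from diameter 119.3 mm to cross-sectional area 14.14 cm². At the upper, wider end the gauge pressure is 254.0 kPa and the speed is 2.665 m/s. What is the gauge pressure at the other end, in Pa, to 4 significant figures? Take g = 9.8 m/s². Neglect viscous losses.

P₂ ≈ 172200 Pa

By continuity, v₂ = v₁·A₁/A₂ = 2.665·(111.8/14.14) = 21.07 m/s.
Energy conservation along the streamline gives P₂ = P₁ − ½ρ(v₂² − v₁²) − ρg(h₂ − h₁).
P₂ = 254000 + ½·1000·(2.665² − 21.07²) − 1000·9.8·(−13.94) = 254000 + (-218400) − (-136600) = 172200 Pa.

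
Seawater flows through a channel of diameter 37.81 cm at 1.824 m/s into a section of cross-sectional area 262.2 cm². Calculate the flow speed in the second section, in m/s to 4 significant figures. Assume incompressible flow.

v₂ ≈ 7.811 m/s

Mass conservation (A₁v₁ = A₂v₂) gives v₂ = 1.824 × 1123/262.2 = 7.811 m/s.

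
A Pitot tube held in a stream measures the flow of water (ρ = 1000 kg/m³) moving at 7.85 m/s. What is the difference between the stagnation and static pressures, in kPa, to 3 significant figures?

At the stagnation point the flow is brought to rest, so Bernoulli gives P_stag − P_static = ½ρv².
ΔP = ½·1000·7.85² = 30800 Pa.

ΔP ≈ 30.8 kPa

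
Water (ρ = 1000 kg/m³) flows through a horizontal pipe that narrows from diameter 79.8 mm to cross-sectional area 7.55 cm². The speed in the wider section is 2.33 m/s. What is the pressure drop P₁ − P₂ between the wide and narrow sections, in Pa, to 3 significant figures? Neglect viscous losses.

The volume flow rate is constant, so v₂ = (A₁/A₂)v₁ = (50.0/7.55)·2.33 = 15.4 m/s.
Bernoulli (h₁ = h₂): P₁ − P₂ = ½ρ(v₂² − v₁²).
P₁ − P₂ = ½·1000·(15.4² − 2.33²) = ½·1000·233 = 116000 Pa.

ΔP ≈ 116000 Pa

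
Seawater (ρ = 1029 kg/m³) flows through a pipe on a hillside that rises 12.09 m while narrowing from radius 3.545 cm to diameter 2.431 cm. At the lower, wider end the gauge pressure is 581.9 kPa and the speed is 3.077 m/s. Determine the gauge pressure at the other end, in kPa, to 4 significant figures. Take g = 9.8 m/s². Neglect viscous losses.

Continuity gives A₁v₁ = A₂v₂, so v₂ = (39.48 cm²)/(4.642 cm²) × 3.077 m/s = 26.17 m/s.
Applying Bernoulli between the two ends and solving for P₂: P₂ = P₁ + ½ρ(v₁² − v₂²) − ρgΔh.
P₂ = 581900 + ½·1029·(3.077² − 26.17²) − 1029·9.8·(+12.09) = 581900 + (-347600) − (121900) = 112400 Pa.

P₂ ≈ 112.4 kPa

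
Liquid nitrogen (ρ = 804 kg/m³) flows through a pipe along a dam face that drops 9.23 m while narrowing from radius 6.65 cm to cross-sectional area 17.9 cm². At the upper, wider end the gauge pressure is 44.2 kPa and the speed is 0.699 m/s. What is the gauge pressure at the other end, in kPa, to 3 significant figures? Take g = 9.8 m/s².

By continuity, v₂ = v₁·A₁/A₂ = 0.699·(139/17.9) = 5.43 m/s.
Energy conservation along the streamline gives P₂ = P₁ − ½ρ(v₂² − v₁²) − ρg(h₂ − h₁).
P₂ = 44200 + ½·804·(0.699² − 5.43²) − 804·9.8·(−9.23) = 44200 + (-11600) − (-72700) = 105000 Pa.

P₂ ≈ 105 kPa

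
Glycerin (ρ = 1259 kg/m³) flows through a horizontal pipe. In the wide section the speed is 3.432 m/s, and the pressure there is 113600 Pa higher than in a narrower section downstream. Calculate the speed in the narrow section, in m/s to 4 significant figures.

v₂ ≈ 13.87 m/s

Along the level pipe P + ½ρv² is conserved, hence v₂² = v₁² + 2(P₁ − P₂)/ρ.
v₂ = √(3.432² + 2·113600/1259) = √(11.78 + 180.5) = 13.87 m/s.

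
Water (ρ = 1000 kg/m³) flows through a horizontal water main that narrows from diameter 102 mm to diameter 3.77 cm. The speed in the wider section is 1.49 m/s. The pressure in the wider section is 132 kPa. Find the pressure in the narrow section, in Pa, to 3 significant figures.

Mass conservation (A₁v₁ = A₂v₂) gives v₂ = 1.49 × 81.7/11.2 = 10.9 m/s.
With no height change, Bernoulli's equation is P₁ + ½ρv₁² = P₂ + ½ρv₂².
P₂ = P₁ − ½ρ(v₂² − v₁²) = 132000 − ½·1000·(10.9² − 1.49²) = 132000 − 58400 = 73600 Pa.

P₂ ≈ 73600 Pa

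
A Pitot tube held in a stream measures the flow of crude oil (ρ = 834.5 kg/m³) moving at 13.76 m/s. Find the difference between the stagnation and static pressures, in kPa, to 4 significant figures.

ΔP = 79.00 kPa

At the stagnation point the flow is brought to rest, so Bernoulli gives P_stag − P_static = ½ρv².
ΔP = ½·834.5·13.76² = 79000 Pa.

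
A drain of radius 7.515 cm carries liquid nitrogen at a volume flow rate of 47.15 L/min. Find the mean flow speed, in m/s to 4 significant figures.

Q = 47.15 L/min = 0.0007858 m³/s.
v = Q/A = 0.0007858 / 0.01774 = 0.04429 m/s.

v ≈ 0.04429 m/s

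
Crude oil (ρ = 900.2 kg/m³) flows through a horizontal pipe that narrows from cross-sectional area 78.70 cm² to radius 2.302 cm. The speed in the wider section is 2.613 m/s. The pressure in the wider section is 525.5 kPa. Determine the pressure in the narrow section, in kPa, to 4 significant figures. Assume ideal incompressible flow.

Continuity gives A₁v₁ = A₂v₂, so v₂ = (78.70 cm²)/(16.65 cm²) × 2.613 m/s = 12.35 m/s.
With no height change, Bernoulli's equation is P₁ + ½ρv₁² = P₂ + ½ρv₂².
P₂ = P₁ − ½ρ(v₂² − v₁²) = 525500 − ½·900.2·(12.35² − 2.613²) = 525500 − 65600 = 459900 Pa.

P₂ = 459.9 kPa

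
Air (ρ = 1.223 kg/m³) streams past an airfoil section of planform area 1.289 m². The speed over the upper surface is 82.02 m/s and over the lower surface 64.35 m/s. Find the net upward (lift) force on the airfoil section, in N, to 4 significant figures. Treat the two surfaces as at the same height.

F ≈ 2039 N

From P + ½ρv² = const at equal height, P_low − P_up = ½ρ(v_up² − v_low²).
ΔP = ½·1.223·(82.02² − 64.35²) = 1582 Pa.
Lift = ΔP · A = 1582 × 1.289 = 2039 N.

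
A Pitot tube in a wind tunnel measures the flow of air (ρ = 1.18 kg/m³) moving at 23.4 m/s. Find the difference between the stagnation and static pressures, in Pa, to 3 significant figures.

At the stagnation point the flow is brought to rest, so Bernoulli gives P_stag − P_static = ½ρv².
ΔP = ½·1.18·23.4² = 323 Pa.

ΔP = 323 Pa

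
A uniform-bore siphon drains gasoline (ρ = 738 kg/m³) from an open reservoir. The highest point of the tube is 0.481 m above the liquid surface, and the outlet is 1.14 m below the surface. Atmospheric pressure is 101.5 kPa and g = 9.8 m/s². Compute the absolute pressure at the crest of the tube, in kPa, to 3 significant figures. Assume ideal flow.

The outlet speed comes from Torricelli: v = √(2g·1.14) = 4.73 m/s.
The bore is uniform, so the speed at the crest is the same v. Bernoulli surface→crest: P_atm = P_top + ½ρv² + ρg·h_top.
P_top = 101500 − ½·738·4.73² − 738·9.8·0.481 = 89800 Pa.

P_top ≈ 89.8 kPa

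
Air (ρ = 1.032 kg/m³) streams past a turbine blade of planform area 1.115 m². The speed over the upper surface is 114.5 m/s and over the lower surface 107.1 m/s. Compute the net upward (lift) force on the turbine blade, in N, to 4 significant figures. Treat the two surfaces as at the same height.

F ≈ 943.5 N

With equal heights on the two surfaces, Bernoulli gives P_lower − P_upper = ½ρ(v_upper² − v_lower²).
ΔP = ½·1.032·(114.5² − 107.1²) = 846.2 Pa.
Lift = ΔP · A = 846.2 × 1.115 = 943.5 N.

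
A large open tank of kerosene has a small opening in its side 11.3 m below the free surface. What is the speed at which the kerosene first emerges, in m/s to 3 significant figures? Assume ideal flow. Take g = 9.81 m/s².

Bernoulli from surface to hole (P equal, v_surface ≈ 0): v = √(2gh) = √(2×9.81×11.3) = 14.9 m/s.

v = 14.9 m/s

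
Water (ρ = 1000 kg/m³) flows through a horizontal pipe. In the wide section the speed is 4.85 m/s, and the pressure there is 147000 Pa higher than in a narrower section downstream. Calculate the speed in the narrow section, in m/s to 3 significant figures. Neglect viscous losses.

With h₁ = h₂, rearranging Bernoulli gives v₂ = √(v₁² + 2ΔP/ρ).
v₂ = √(4.85² + 2·147000/1000) = √(23.5 + 294) = 17.8 m/s.

17.8 m/s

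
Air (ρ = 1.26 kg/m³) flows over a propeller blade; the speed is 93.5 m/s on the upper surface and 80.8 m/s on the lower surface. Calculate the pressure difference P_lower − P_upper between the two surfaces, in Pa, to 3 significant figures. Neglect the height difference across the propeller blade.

ΔP ≈ 1390 Pa

Bernoulli (same height): P_lower − P_upper = ½ρ(v_upper² − v_lower²).
ΔP = ½·1.26·(93.5² − 80.8²) = 1390 Pa.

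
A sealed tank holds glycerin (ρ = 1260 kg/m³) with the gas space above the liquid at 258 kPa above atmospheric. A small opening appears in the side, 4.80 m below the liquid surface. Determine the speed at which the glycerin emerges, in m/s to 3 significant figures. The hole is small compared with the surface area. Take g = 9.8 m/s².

Take point 1 at the surface (v₁ ≈ 0) and point 2 at the hole (at atmospheric pressure). Bernoulli: P₁ + ρg h = P_atm + ½ρv₂².
With P₁ − P_atm = 258000 Pa, v₂ = √(2gh + 2ΔP/ρ) = √(2·9.8·4.80 + 2·258000/1260) = 22.4 m/s.

22.4 m/s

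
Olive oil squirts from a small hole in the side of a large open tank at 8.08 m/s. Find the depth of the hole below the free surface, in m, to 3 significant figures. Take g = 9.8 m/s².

Torricelli: v = √(2gh), so h = v²/(2g).
h = 8.08²/(2·9.8) = 65.3/19.60 = 3.33 m.

h ≈ 3.33 m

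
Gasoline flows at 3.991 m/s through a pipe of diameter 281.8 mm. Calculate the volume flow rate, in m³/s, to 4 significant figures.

Q = A·v = 0.06237 m² × 3.991 m/s = 0.2489 m³/s.

0.2489 m³/s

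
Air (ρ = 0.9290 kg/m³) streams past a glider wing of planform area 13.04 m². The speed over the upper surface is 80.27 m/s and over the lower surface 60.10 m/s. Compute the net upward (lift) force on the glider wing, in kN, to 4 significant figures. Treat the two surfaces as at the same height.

17.15 kN

With equal heights on the two surfaces, Bernoulli gives P_lower − P_upper = ½ρ(v_upper² − v_lower²).
ΔP = ½·0.9290·(80.27² − 60.10²) = 1315 Pa.
Lift = ΔP · A = 1315 × 13.04 = 17150 N.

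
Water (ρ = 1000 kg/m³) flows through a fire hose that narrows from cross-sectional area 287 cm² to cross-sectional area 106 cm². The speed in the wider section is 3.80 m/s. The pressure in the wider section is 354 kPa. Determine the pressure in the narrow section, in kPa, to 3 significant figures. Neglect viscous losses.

308 kPa

By continuity, v₂ = v₁·A₁/A₂ = 3.80·(287/106) = 10.3 m/s.
Bernoulli (h₁ = h₂): P₁ − P₂ = ½ρ(v₂² − v₁²).
P₂ = P₁ − ½ρ(v₂² − v₁²) = 354000 − ½·1000·(10.3² − 3.80²) = 354000 − 45700 = 308000 Pa.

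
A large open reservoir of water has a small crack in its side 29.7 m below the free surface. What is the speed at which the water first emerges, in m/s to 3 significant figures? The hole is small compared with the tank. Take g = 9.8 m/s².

v = 24.1 m/s

With the surface at rest and both surface and jet at atmospheric pressure, Bernoulli gives ρg h = ½ρv², so v = √(2gh) = √(2·9.8·29.7) = 24.1 m/s.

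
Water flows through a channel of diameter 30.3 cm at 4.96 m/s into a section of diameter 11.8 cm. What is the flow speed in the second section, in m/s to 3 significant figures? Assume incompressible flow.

Mass conservation (A₁v₁ = A₂v₂) gives v₂ = 4.96 × 721/109 = 32.7 m/s.

v₂ ≈ 32.7 m/s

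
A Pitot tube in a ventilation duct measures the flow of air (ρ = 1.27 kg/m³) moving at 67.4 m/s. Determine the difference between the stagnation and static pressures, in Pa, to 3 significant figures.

ΔP = 2880 Pa

The dynamic pressure equals the rise in static pressure at the stagnation point: ΔP = ½ρv².
ΔP = ½·1.27·67.4² = 2880 Pa.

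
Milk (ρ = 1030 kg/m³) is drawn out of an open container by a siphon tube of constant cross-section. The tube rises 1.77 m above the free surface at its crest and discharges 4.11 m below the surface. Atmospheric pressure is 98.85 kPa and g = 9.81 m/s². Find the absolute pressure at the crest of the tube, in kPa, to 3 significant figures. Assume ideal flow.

Bernoulli surface→outlet gives ½v² = g·h_out, so v = √(2·9.81·4.11) = 8.98 m/s.
With constant cross-section the crest speed equals v; applying Bernoulli from the surface up to the crest, P_top = P_atm − ½ρv² − ρg·h_top.
P_top = 98850 − ½·1030·8.98² − 1030·9.81·1.77 = 39400 Pa.

39.4 kPa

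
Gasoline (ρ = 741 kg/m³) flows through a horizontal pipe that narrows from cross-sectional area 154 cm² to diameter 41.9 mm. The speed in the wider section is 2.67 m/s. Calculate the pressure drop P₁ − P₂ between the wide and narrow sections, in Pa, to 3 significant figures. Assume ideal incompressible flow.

Mass conservation (A₁v₁ = A₂v₂) gives v₂ = 2.67 × 154/13.8 = 29.8 m/s.
Bernoulli (h₁ = h₂): P₁ − P₂ = ½ρ(v₂² − v₁²).
P₁ − P₂ = ½·741·(29.8² − 2.67²) = ½·741·882 = 327000 Pa.

ΔP ≈ 327000 Pa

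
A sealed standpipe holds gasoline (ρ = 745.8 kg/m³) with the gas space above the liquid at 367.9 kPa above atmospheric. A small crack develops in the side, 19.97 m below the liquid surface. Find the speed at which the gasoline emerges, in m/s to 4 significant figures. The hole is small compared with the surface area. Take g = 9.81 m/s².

Take point 1 at the surface (v₁ ≈ 0) and point 2 at the hole (at atmospheric pressure). Bernoulli: P₁ + ρg h = P_atm + ½ρv₂².
With P₁ − P_atm = 367900 Pa, v₂ = √(2gh + 2ΔP/ρ) = √(2·9.81·19.97 + 2·367900/745.8) = 37.13 m/s.

37.13 m/s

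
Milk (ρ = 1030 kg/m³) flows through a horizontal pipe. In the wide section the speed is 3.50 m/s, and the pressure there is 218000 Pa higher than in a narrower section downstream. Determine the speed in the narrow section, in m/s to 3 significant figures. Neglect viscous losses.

v₂ ≈ 20.9 m/s

Along the level pipe P + ½ρv² is conserved, hence v₂² = v₁² + 2(P₁ − P₂)/ρ.
v₂ = √(3.50² + 2·218000/1030) = √(12.2 + 423) = 20.9 m/s.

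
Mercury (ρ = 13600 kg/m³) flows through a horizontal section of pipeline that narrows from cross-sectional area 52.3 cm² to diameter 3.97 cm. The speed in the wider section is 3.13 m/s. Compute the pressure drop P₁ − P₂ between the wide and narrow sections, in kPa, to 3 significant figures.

Continuity gives A₁v₁ = A₂v₂, so v₂ = (52.3 cm²)/(12.4 cm²) × 3.13 m/s = 13.2 m/s.
Bernoulli (h₁ = h₂): P₁ − P₂ = ½ρ(v₂² − v₁²).
P₁ − P₂ = ½·13600·(13.2² − 3.13²) = ½·13600·165 = 1120000 Pa.

1120 kPa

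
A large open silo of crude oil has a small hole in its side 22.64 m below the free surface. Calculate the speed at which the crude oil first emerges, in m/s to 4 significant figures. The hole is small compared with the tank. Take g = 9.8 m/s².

v = 21.07 m/s

The surface is effectively still and both ends are open, so ½v² = gh and v = √(2·9.8·22.64) = 21.07 m/s.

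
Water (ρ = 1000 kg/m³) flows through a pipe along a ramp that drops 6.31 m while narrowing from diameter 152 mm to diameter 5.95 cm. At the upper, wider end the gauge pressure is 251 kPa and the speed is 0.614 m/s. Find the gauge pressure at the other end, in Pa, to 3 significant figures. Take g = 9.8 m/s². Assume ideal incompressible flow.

P₂ ≈ 305000 Pa

Continuity gives A₁v₁ = A₂v₂, so v₂ = (181 cm²)/(27.8 cm²) × 0.614 m/s = 4.01 m/s.
Applying Bernoulli between the two ends and solving for P₂: P₂ = P₁ + ½ρ(v₁² − v₂²) − ρgΔh.
P₂ = 251000 + ½·1000·(0.614² − 4.01²) − 1000·9.8·(−6.31) = 251000 + (-7840) − (-61800) = 305000 Pa.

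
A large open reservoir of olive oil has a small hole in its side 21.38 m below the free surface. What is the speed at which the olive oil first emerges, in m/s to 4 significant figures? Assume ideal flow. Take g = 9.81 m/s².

Torricelli's result v = √(2gh) gives v = √(2·9.81·21.38) = 20.48 m/s.

v ≈ 20.48 m/s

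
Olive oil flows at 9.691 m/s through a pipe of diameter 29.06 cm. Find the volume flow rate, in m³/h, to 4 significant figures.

2314 m³/h

Q = A·v = 0.06633 m² × 9.691 m/s = 0.6428 m³/s.
Converting: 0.6428 m³/s × 3600 = 2314 m³/h.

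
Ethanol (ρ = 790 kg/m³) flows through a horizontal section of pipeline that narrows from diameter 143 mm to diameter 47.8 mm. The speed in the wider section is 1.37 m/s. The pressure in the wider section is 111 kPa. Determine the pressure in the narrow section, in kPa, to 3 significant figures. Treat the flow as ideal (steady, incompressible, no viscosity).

52.4 kPa

The volume flow rate is constant, so v₂ = (A₁/A₂)v₁ = (161/17.9)·1.37 = 12.3 m/s.
The pipe is horizontal, so Bernoulli reduces to P₁ + ½ρv₁² = P₂ + ½ρv₂².
P₂ = P₁ − ½ρ(v₂² − v₁²) = 111000 − ½·790·(12.3² − 1.37²) = 111000 − 58600 = 52400 Pa.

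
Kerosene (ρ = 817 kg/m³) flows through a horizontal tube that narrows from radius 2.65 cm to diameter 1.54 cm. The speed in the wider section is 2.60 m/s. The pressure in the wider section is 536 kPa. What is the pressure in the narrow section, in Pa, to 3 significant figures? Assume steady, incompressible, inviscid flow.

Mass conservation (A₁v₁ = A₂v₂) gives v₂ = 2.60 × 22.1/1.86 = 30.8 m/s.
Bernoulli (h₁ = h₂): P₁ − P₂ = ½ρ(v₂² − v₁²).
P₂ = P₁ − ½ρ(v₂² − v₁²) = 536000 − ½·817·(30.8² − 2.60²) = 536000 − 385000 = 151000 Pa.

151000 Pa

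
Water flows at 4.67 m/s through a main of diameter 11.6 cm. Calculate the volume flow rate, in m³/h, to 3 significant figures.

Q = A·v = 0.0106 m² × 4.67 m/s = 0.0494 m³/s.
Converting: 0.0494 m³/s × 3600 = 178 m³/h.

Q ≈ 178 m³/h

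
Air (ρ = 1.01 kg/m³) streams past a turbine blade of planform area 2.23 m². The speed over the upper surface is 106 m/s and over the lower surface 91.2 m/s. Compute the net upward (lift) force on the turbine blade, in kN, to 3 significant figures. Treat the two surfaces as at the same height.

With equal heights on the two surfaces, Bernoulli gives P_lower − P_upper = ½ρ(v_upper² − v_lower²).
ΔP = ½·1.01·(106² − 91.2²) = 1470 Pa.
Lift = ΔP · A = 1470 × 2.23 = 3290 N.

F = 3.29 kN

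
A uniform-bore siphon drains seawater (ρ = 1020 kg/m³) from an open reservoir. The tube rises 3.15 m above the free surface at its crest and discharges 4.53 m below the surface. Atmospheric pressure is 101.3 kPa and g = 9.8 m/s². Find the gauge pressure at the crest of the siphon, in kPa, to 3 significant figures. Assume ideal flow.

P_gauge ≈ -76.8 kPa

From the surface to the outlet (both open to atmosphere, surface at rest): v = √(2g·h_out) = √(2·9.8·4.53) = 9.42 m/s.
With constant cross-section the crest speed equals v; applying Bernoulli from the surface up to the crest, P_top = P_atm − ½ρv² − ρg·h_top.
P_top = 101300 − ½·1020·9.42² − 1020·9.8·3.15 = 24500 Pa. So P_gauge = P_top − P_atm = -76800 Pa.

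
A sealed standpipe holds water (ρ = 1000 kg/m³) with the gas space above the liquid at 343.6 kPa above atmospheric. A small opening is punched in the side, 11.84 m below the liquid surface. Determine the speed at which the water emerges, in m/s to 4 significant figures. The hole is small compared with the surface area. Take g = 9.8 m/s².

v ≈ 30.32 m/s

Take point 1 at the surface (v₁ ≈ 0) and point 2 at the hole (at atmospheric pressure). Bernoulli: P₁ + ρg h = P_atm + ½ρv₂².
With P₁ − P_atm = 343600 Pa, v₂ = √(2gh + 2ΔP/ρ) = √(2·9.8·11.84 + 2·343600/1000) = 30.32 m/s.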